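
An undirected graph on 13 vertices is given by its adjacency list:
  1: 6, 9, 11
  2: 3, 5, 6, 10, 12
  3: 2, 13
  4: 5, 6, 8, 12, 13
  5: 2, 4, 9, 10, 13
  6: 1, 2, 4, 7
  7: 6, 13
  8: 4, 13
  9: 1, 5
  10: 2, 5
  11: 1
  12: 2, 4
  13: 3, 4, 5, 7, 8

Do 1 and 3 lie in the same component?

Yes

From 1 we can reach 1, 2, 3, 4, 5, 6, 7, 8, 9, 10, 11, 12, 13, which includes 3.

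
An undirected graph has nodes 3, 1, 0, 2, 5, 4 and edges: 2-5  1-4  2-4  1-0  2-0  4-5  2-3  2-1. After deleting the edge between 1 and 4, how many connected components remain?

1

1 and 4 are still connected via 1-2-4, so the component count stays at 1.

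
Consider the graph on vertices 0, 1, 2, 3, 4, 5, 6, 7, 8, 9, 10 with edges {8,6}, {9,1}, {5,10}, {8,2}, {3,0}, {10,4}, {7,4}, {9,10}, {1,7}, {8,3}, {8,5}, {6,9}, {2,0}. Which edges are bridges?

none

The edges on the cycle 9-1-7-4-10-9 are not bridges since each lies on that cycle.
Every edge lies on some cycle, so there are no bridges.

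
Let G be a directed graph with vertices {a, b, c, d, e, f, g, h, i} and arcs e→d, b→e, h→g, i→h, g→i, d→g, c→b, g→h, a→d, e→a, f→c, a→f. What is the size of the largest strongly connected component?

{a, b, c, e, f} are all mutually reachable — one SCC of size 5.
{g, h, i} are all mutually reachable — one SCC of size 3.
{d} is an SCC by itself.
The largest has 5 vertices.

5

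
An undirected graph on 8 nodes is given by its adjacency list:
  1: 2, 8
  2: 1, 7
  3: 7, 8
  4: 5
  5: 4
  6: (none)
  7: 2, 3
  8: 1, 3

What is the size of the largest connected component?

5

6 is isolated — a component by itself.
Starting from 4 we can reach 4, 5. That is one component of size 2.
Starting from 1 we can reach 1, 2, 3, 7, 8. That is one component of size 5.
The largest has 5 vertices.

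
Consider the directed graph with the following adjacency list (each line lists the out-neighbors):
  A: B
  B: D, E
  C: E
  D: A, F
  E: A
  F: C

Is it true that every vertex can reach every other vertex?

Yes

From C we can reach every vertex (A, B, C, D, E, F), and every vertex can reach C (A, B, C, D, E, F). So the whole graph is one strongly connected component.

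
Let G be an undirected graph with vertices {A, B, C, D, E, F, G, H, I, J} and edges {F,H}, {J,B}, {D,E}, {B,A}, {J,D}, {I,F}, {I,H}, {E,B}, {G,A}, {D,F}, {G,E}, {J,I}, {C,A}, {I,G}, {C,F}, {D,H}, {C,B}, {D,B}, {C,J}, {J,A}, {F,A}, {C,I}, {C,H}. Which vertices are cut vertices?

none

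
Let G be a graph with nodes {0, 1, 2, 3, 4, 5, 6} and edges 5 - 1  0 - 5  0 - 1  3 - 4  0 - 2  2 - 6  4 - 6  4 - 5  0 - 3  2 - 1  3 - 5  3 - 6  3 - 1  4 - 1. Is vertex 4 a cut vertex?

Deleting 4 leaves 1 component (was 1) (its neighbors 1, 3, 5, 6 remain connected to each other), so 4 is not a cut vertex.

No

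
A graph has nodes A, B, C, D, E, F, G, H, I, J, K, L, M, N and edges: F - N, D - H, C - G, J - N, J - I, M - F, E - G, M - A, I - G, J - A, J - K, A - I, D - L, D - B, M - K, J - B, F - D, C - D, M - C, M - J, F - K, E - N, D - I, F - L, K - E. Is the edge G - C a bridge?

No

After removing G - C, the path G-I-D-C still connects them, so the edge is not a bridge.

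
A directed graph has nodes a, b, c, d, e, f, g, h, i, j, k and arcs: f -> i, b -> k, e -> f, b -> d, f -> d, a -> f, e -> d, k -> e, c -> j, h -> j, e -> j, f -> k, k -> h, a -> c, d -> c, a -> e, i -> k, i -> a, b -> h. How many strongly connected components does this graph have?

7

{a, e, f, i, k} are all mutually reachable — one SCC of size 5.
{j} is an SCC by itself.
{h} is an SCC by itself.
{g} is an SCC by itself.
{c} is an SCC by itself.
(and 2 more singleton SCCs)
That gives 7 strongly connected components.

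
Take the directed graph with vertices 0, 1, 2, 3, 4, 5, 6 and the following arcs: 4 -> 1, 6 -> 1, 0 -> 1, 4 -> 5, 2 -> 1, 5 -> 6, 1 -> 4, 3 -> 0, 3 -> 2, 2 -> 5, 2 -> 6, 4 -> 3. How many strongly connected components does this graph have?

1

{0, 1, 2, 3, 4, 5, 6} are all mutually reachable — one SCC of size 7.
That gives 1 strongly connected component.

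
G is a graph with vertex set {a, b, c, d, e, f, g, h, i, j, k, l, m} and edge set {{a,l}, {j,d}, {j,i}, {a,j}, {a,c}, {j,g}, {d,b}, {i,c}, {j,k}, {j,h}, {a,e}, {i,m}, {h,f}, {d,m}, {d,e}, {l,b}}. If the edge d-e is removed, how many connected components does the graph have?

1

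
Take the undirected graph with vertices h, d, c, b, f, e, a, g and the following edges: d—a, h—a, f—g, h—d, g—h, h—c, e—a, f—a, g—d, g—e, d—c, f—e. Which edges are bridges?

The edges on the cycle h-d-c-h are not bridges since each lies on that cycle.
Every edge lies on some cycle, so there are no bridges.

none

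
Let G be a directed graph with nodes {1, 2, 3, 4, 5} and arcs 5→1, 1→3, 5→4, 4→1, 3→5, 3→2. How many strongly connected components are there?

2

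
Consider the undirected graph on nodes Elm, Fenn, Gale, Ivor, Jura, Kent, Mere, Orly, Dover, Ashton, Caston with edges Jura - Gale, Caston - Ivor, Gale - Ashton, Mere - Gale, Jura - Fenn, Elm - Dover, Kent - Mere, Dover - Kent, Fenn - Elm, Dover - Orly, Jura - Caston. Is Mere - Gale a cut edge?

No

After removing Mere - Gale, the path Mere-Kent-Dover-Elm-Fenn-Jura-Gale still connects them, so the edge is not a bridge.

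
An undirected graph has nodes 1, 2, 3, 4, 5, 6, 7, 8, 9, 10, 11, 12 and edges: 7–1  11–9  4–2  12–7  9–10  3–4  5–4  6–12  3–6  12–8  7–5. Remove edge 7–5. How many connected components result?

7 and 5 are still connected via 7-12-6-3-4-5, so the component count stays at 2.

2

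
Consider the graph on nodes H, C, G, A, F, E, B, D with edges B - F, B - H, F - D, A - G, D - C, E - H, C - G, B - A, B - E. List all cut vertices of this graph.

B

Removing B increases the component count from 1 to 2, so B is a cut vertex.
By contrast removing E leaves 1 component; it is not a cut vertex. No other vertex is a cut vertex either.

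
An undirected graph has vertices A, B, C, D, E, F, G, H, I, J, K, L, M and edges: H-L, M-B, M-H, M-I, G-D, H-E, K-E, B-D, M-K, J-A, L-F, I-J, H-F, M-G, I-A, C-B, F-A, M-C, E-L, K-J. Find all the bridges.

The edges on the cycle M-G-D-B-M are not bridges since each lies on that cycle.
Every edge lies on some cycle, so there are no bridges.

none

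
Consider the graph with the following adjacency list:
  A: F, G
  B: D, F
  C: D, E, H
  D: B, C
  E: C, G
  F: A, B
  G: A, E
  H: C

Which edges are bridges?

C-H

The edges on the cycle F-A-G-E-C-D-B-F are not bridges since each lies on that cycle.
But removing C-H disconnects C from H — this is a bridge.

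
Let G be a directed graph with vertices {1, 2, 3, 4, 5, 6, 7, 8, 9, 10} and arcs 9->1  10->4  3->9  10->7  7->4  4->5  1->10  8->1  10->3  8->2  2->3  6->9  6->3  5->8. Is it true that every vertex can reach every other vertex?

There is no directed path from 2 to 6, so the graph is not strongly connected.

No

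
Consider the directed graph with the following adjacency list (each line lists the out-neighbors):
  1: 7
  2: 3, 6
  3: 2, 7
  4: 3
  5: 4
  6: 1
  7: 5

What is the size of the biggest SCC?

7

{1, 2, 3, 4, 5, 6, 7} are all mutually reachable — one SCC of size 7.
The largest has 7 vertices.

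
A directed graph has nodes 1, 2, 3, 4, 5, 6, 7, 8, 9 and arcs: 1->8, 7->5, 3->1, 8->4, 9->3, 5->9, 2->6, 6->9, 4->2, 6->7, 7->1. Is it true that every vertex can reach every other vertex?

From 1 we can reach every vertex (1, 2, 3, 4, 5, 6, 7, 8, 9), and every vertex can reach 1 (1, 2, 3, 4, 5, 6, 7, 8, 9). So the whole graph is one strongly connected component.

Yes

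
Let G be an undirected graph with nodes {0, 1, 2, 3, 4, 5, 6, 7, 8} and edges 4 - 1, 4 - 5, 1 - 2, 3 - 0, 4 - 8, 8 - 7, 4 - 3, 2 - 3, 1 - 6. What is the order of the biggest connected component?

Starting from 0 we can reach 0, 1, 2, 3, 4, 5, 6, 7, 8. That is one component of size 9.
The largest has 9 vertices.

9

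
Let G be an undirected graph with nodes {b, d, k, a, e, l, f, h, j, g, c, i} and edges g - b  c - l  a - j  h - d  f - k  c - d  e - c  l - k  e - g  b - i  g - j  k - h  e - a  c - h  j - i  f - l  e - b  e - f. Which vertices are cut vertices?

Removing e increases the component count from 1 to 2, so e is a cut vertex.
By contrast removing d leaves 1 component; it is not a cut vertex. No other vertex is a cut vertex either.

e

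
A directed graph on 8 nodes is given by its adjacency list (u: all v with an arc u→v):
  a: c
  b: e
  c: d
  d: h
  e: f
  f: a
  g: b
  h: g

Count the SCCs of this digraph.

1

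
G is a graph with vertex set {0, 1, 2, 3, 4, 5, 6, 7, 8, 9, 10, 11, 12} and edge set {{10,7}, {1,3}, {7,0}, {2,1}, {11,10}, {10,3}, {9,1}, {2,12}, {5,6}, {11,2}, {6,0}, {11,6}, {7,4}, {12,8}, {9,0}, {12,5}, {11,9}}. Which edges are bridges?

The edges on the cycle 11-10-7-0-9-11 are not bridges since each lies on that cycle.
But removing 7 - 4 disconnects 7 from 4; removing 12 - 8 disconnects 12 from 8 — these are bridges.

12-8, 4-7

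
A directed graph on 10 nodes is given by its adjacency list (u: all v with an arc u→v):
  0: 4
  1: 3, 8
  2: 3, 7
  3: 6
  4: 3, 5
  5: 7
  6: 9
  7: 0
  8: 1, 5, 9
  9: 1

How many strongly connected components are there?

{0, 1, 3, 4, 5, 6, 7, 8, 9} are all mutually reachable — one SCC of size 9.
{2} is an SCC by itself.
That gives 2 strongly connected components.

2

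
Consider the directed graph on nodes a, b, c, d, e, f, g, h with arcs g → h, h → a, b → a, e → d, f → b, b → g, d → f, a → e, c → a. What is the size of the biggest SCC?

7

{a, b, d, e, f, g, h} are all mutually reachable — one SCC of size 7.
{c} is an SCC by itself.
The largest has 7 vertices.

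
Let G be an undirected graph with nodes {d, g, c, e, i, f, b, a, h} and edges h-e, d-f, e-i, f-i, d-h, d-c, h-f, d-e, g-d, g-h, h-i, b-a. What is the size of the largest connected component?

Starting from a we can reach a, b. That is one component of size 2.
Starting from c we can reach c, d, e, f, g, h, i. That is one component of size 7.
The largest has 7 vertices.

7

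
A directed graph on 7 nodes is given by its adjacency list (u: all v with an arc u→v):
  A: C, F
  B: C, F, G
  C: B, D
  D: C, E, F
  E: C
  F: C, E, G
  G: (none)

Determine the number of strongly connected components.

3

{B, C, D, E, F} are all mutually reachable — one SCC of size 5.
{G} is an SCC by itself.
{A} is an SCC by itself.
That gives 3 strongly connected components.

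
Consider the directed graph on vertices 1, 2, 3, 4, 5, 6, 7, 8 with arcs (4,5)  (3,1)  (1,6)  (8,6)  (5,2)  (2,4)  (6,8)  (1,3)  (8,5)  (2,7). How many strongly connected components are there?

4

{2, 4, 5} are all mutually reachable — one SCC of size 3.
{1, 3} are all mutually reachable — one SCC of size 2.
{6, 8} are all mutually reachable — one SCC of size 2.
{7} is an SCC by itself.
That gives 4 strongly connected components.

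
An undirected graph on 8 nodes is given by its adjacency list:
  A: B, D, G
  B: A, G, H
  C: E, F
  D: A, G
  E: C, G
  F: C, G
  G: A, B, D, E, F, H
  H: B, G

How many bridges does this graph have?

0

The edges on the cycle G-E-C-F-G are not bridges since each lies on that cycle.
Every edge lies on some cycle, so there are no bridges.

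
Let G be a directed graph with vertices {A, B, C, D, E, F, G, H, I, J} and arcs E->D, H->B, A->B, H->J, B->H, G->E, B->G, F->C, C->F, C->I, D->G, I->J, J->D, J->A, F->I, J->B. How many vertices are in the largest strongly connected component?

4

{A, B, H, J} are all mutually reachable — one SCC of size 4.
{D, E, G} are all mutually reachable — one SCC of size 3.
{C, F} are all mutually reachable — one SCC of size 2.
{I} is an SCC by itself.
The largest has 4 vertices.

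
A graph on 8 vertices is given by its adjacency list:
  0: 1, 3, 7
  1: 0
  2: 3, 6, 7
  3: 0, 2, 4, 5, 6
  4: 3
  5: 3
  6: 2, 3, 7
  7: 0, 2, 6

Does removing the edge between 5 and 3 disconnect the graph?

Removing 5-3 leaves no path between 5 and 3: the component count goes from 1 to 2. So it is a bridge.

Yes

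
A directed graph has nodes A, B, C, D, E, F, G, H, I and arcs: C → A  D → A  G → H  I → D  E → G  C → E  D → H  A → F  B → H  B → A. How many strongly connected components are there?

{G} is an SCC by itself.
{C} is an SCC by itself.
{D} is an SCC by itself.
{H} is an SCC by itself.
{I} is an SCC by itself.
(and 4 more singleton SCCs)
That gives 9 strongly connected components.

9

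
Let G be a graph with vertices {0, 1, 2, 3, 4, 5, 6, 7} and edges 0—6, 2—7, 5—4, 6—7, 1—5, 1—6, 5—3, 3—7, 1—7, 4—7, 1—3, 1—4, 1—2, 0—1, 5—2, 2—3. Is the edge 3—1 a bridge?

After removing 3—1, the path 3-5-1 still connects them, so the edge is not a bridge.

No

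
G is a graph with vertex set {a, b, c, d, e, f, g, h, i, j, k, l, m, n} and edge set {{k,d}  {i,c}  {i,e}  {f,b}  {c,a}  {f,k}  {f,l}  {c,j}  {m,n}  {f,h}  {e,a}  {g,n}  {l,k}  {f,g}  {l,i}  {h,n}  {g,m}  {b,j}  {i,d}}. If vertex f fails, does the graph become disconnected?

Yes

Deleting f raises the number of components from 1 to 2, so f is a cut vertex.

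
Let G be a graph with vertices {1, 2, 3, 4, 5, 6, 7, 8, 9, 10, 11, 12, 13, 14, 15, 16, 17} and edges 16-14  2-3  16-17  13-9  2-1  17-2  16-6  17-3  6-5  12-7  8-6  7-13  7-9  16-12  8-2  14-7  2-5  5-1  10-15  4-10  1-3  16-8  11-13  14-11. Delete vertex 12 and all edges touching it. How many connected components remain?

2

With 12 gone, the remaining components are: {4, 10, 15}; {1, 2, 3, 5, 6, 7, 8, 9, 11, 13, 14, 16, 17}.
That is 2 components.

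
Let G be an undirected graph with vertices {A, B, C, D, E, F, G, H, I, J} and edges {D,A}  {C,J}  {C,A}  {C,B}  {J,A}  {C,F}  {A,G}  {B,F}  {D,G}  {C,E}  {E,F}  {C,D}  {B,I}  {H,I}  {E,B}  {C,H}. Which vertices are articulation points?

Removing C increases the component count from 1 to 2, so C is a cut vertex.
By contrast removing F leaves 1 component; it is not a cut vertex. No other vertex is a cut vertex either.

C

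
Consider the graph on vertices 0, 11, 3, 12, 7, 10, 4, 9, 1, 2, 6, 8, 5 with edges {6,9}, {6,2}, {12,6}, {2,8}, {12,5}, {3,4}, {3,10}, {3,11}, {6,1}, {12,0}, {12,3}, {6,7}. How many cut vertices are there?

Removing 2 increases the component count from 1 to 2, so 2 is a cut vertex.
Removing 3 increases the component count from 1 to 4, so 3 is a cut vertex.
Removing 6 increases the component count from 1 to 5, so 6 is a cut vertex.
Likewise 12 is a cut vertex.
By contrast removing 0 leaves 1 component; it is not a cut vertex. No other vertex is a cut vertex either.

4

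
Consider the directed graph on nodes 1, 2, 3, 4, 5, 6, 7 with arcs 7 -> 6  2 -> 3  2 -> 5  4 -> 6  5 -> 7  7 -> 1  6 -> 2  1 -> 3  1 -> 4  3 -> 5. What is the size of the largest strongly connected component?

7

{1, 2, 3, 4, 5, 6, 7} are all mutually reachable — one SCC of size 7.
The largest has 7 vertices.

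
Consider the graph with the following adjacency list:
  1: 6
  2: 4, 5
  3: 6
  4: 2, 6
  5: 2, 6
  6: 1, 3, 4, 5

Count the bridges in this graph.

2

The edges on the cycle 6-5-2-4-6 are not bridges since each lies on that cycle.
But removing 6-3 disconnects 6 from 3; removing 6-1 disconnects 6 from 1 — these are bridges.
That makes 2 bridges.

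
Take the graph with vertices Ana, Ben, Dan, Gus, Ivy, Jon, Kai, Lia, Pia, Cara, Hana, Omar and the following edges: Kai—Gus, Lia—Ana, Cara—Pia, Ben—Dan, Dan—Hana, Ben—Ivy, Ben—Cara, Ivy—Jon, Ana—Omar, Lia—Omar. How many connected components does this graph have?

3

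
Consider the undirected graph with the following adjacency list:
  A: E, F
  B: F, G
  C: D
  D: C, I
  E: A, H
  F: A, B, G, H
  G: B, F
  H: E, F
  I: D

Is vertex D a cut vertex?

Yes

Deleting D raises the number of components from 2 to 3, so D is a cut vertex.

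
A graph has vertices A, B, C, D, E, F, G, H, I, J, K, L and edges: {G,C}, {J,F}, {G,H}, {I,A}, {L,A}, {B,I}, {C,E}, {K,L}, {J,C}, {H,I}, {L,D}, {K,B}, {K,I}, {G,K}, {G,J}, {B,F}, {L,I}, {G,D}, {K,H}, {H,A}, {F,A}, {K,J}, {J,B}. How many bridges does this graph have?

1

The edges on the cycle K-J-B-K are not bridges since each lies on that cycle.
But removing E—C disconnects E from C — this is a bridge.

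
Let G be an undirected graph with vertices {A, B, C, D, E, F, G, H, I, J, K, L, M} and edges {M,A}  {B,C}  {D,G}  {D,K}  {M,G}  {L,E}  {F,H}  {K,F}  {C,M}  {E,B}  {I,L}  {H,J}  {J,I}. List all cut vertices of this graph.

Removing M increases the component count from 1 to 2, so M is a cut vertex.
By contrast removing I leaves 1 component; it is not a cut vertex. No other vertex is a cut vertex either.

M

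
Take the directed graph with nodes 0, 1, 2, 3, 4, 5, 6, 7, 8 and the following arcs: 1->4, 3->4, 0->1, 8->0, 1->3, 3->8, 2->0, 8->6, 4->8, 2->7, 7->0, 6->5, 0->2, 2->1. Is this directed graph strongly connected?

No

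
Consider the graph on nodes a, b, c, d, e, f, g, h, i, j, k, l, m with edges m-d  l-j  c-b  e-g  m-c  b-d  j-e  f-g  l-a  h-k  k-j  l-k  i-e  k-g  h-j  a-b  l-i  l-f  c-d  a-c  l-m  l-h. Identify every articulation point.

l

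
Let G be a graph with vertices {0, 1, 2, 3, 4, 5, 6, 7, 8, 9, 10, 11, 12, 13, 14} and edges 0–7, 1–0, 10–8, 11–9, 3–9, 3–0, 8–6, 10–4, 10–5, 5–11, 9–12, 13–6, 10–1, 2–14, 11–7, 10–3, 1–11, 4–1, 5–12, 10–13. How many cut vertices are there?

Removing 10 increases the component count from 2 to 3, so 10 is a cut vertex.
By contrast removing 14 leaves 2 components; it is not a cut vertex. No other vertex is a cut vertex either.

1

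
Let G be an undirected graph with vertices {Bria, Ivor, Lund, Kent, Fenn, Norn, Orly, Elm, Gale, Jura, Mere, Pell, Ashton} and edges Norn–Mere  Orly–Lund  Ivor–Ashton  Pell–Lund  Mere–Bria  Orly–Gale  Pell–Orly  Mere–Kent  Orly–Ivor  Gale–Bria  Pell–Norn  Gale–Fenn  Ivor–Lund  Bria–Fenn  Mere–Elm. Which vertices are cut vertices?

Removing Ivor increases the component count from 2 to 3, so Ivor is a cut vertex.
Removing Mere increases the component count from 2 to 4, so Mere is a cut vertex.
By contrast removing Bria leaves 2 components; it is not a cut vertex. No other vertex is a cut vertex either.

Ivor, Mere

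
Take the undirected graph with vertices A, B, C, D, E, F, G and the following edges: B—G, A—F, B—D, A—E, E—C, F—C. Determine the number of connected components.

2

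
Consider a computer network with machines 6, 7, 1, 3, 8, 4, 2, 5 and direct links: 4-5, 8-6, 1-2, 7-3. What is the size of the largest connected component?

Starting from 4 we can reach 4, 5. That is one component of size 2.
Starting from 1 we can reach 1, 2. That is one component of size 2.
Starting from 6 we can reach 6, 8. That is one component of size 2.
Starting from 3 we can reach 3, 7. That is one component of size 2.
The largest has 2 vertices.

2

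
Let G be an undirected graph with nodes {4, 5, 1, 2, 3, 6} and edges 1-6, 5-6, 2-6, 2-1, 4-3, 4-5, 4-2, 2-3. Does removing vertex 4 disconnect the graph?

No

Deleting 4 leaves 1 component (was 1) (its neighbors 2, 3, 5 remain connected to each other), so 4 is not a cut vertex.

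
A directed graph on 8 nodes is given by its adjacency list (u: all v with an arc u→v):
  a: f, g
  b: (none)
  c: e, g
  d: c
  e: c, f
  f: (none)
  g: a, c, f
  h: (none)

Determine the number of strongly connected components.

5

{a, c, e, g} are all mutually reachable — one SCC of size 4.
{h} is an SCC by itself.
{b} is an SCC by itself.
{f} is an SCC by itself.
{d} is an SCC by itself.
That gives 5 strongly connected components.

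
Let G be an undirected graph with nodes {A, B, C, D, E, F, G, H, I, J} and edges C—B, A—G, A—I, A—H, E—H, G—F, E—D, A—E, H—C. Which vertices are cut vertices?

Removing A increases the component count from 2 to 4, so A is a cut vertex.
Removing C increases the component count from 2 to 3, so C is a cut vertex.
Removing E increases the component count from 2 to 3, so E is a cut vertex.
Likewise G, H are cut vertices.
By contrast removing F leaves 2 components; it is not a cut vertex. No other vertex is a cut vertex either.

A, C, E, G, H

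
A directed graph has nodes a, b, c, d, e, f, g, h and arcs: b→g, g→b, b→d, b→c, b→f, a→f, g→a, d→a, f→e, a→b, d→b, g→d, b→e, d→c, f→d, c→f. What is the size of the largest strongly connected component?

{a, b, c, d, f, g} are all mutually reachable — one SCC of size 6.
{h} is an SCC by itself.
{e} is an SCC by itself.
The largest has 6 vertices.

6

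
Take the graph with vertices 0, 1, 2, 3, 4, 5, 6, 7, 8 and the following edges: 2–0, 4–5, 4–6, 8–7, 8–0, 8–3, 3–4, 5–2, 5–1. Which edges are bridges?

The edges on the cycle 8-3-4-5-2-0-8 are not bridges since each lies on that cycle.
But removing 5–1 disconnects 5 from 1; removing 4–6 disconnects 4 from 6; removing 8–7 disconnects 8 from 7 — these are bridges.

1-5, 4-6, 7-8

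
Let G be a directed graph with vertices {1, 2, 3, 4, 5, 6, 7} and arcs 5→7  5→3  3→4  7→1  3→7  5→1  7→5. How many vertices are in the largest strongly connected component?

{3, 5, 7} are all mutually reachable — one SCC of size 3.
{1} is an SCC by itself.
{6} is an SCC by itself.
{4} is an SCC by itself.
{2} is an SCC by itself.
The largest has 3 vertices.

3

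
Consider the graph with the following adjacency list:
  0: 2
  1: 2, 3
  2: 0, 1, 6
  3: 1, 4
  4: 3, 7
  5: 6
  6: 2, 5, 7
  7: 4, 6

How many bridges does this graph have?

2

The edges on the cycle 7-4-3-1-2-6-7 are not bridges since each lies on that cycle.
But removing 2-0 disconnects 2 from 0; removing 6-5 disconnects 6 from 5 — these are bridges.
That makes 2 bridges.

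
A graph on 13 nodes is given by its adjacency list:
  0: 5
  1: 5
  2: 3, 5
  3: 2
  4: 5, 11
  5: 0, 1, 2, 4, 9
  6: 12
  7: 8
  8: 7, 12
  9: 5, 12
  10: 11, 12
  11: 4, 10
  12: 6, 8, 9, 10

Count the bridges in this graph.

7

The edges on the cycle 4-11-10-12-9-5-4 are not bridges since each lies on that cycle.
But removing 3-2 disconnects 3 from 2; removing 8-7 disconnects 8 from 7; removing 2-5 disconnects 2 from 5; removing 1-5 disconnects 1 from 5 — these are bridges.
In total 7 edges are bridges.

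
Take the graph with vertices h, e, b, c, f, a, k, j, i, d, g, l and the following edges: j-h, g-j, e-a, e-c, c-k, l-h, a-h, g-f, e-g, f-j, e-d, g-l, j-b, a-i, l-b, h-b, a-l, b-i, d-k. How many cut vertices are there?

1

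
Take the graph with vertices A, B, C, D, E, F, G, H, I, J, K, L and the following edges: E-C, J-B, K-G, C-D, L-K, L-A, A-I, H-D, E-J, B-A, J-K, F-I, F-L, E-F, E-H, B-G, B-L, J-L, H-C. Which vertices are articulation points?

Removing E increases the component count from 1 to 2, so E is a cut vertex.
By contrast removing D leaves 1 component; it is not a cut vertex. No other vertex is a cut vertex either.

E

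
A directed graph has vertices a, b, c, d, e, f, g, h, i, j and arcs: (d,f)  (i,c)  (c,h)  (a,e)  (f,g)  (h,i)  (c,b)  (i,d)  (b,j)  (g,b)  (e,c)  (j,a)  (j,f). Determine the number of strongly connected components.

{a, b, c, d, e, f, g, h, i, j} are all mutually reachable — one SCC of size 10.
That gives 1 strongly connected component.

1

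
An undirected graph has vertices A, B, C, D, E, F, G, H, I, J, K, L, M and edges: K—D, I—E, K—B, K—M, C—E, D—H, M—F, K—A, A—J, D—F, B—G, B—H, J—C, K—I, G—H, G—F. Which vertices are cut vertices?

K

Removing K increases the component count from 2 to 3, so K is a cut vertex.
By contrast removing G leaves 2 components; it is not a cut vertex. No other vertex is a cut vertex either.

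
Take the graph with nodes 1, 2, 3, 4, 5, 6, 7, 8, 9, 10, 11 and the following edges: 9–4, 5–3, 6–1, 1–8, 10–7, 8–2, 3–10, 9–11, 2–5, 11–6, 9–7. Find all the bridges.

4-9

The edges on the cycle 9-11-6-1-8-2-5-3-10-7-9 are not bridges since each lies on that cycle.
But removing 9–4 disconnects 9 from 4 — this is a bridge.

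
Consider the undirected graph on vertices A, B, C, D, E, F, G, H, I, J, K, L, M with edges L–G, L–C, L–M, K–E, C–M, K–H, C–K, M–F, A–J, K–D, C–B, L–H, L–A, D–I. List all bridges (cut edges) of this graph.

A-J, A-L, B-C, D-I, D-K, E-K, F-M, G-L

The edges on the cycle L-C-K-H-L are not bridges since each lies on that cycle.
But removing K–D disconnects K from D; removing M–F disconnects M from F; removing B–C disconnects B from C; removing A–L disconnects A from L — these are bridges.
In total 8 edges are bridges.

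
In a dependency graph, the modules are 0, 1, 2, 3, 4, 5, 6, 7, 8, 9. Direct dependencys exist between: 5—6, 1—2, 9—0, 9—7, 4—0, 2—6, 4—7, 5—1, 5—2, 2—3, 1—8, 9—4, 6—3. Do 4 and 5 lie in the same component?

The component containing 4 is {0, 4, 7, 9}, and 5 is not in it.

No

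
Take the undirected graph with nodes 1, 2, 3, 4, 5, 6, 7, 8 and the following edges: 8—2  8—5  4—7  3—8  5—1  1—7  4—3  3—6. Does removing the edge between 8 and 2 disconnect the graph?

Removing 8—2 leaves no path between 8 and 2: the component count goes from 1 to 2. So it is a bridge.

Yes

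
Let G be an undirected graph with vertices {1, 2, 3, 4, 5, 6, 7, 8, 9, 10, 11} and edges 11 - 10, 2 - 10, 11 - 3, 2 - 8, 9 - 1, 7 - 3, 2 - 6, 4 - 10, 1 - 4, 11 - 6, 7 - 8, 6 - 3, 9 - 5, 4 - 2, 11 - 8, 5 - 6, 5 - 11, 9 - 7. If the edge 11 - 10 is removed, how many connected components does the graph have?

1

11 and 10 are still connected via 11-8-2-10, so the component count stays at 1.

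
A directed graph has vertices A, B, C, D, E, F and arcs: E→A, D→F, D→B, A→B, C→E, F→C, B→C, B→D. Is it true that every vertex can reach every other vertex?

Yes

From F we can reach every vertex (A, B, C, D, E, F), and every vertex can reach F (A, B, C, D, E, F). So the whole graph is one strongly connected component.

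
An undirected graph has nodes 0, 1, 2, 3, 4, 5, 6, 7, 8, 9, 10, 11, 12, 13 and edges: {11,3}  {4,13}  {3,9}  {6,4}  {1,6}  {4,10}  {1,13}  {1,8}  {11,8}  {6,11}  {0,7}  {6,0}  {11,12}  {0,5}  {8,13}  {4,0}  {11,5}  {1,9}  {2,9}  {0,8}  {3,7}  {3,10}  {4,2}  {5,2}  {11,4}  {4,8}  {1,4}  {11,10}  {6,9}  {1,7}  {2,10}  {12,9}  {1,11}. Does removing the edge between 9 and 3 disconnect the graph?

After removing 9-3, the path 9-1-11-3 still connects them, so the edge is not a bridge.

No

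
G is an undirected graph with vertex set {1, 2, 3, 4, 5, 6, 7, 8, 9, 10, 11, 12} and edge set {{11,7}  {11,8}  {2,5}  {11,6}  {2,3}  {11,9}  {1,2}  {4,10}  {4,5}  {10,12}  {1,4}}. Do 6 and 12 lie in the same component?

The component containing 6 is {6, 7, 8, 9, 11}, and 12 is not in it.

No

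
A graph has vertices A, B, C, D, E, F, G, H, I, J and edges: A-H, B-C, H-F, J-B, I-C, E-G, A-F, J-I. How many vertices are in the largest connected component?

4

D is isolated — a component by itself.
Starting from E we can reach E, G. That is one component of size 2.
Starting from A we can reach A, F, H. That is one component of size 3.
Starting from B we can reach B, C, I, J. That is one component of size 4.
The largest has 4 vertices.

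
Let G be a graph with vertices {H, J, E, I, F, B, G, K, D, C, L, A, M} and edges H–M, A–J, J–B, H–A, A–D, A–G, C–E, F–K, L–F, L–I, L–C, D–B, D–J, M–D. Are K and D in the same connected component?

No

The component containing K is {C, E, F, I, K, L}, and D is not in it.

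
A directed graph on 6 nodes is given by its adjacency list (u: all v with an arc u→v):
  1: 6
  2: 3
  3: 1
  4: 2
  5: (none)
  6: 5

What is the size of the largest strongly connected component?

1

{4} is an SCC by itself.
{6} is an SCC by itself.
{5} is an SCC by itself.
{3} is an SCC by itself.
{1} is an SCC by itself.
(and 1 more singleton SCC)
The largest has 1 vertex.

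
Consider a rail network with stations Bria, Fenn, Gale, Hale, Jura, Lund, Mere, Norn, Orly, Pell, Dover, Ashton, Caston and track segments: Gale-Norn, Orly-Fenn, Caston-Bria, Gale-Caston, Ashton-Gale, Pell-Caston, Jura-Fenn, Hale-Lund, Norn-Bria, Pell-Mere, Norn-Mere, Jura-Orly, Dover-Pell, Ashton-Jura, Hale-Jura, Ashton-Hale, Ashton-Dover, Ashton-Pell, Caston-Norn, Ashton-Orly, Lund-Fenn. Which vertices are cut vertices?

Removing Ashton increases the component count from 1 to 2, so Ashton is a cut vertex.
By contrast removing Hale leaves 1 component; it is not a cut vertex. No other vertex is a cut vertex either.

Ashton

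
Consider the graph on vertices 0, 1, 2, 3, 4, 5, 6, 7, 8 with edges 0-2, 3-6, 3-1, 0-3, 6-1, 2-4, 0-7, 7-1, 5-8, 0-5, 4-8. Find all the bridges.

The edges on the cycle 3-6-1-3 are not bridges since each lies on that cycle.
Every edge lies on some cycle, so there are no bridges.

none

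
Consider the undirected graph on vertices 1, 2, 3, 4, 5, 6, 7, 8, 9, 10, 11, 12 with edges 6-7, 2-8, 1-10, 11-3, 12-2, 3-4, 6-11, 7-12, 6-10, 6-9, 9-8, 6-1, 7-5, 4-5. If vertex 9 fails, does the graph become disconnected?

No

Deleting 9 leaves 1 component (was 1) (its neighbors 6, 8 remain connected to each other), so 9 is not a cut vertex.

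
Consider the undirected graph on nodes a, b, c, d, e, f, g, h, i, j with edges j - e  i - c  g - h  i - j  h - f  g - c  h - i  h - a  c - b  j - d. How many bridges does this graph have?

6

The edges on the cycle g-h-i-c-g are not bridges since each lies on that cycle.
But removing h - f disconnects h from f; removing d - j disconnects d from j; removing i - j disconnects i from j; removing j - e disconnects j from e — these are bridges.
In total 6 edges are bridges.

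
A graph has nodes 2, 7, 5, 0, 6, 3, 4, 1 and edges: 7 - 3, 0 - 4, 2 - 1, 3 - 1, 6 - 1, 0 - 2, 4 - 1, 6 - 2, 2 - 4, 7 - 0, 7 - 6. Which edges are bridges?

none

The edges on the cycle 7-6-1-4-0-7 are not bridges since each lies on that cycle.
Every edge lies on some cycle, so there are no bridges.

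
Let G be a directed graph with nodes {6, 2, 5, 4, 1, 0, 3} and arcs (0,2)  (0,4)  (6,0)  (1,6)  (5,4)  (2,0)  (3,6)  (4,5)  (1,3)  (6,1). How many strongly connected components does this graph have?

{1, 3, 6} are all mutually reachable — one SCC of size 3.
{0, 2} are all mutually reachable — one SCC of size 2.
{4, 5} are all mutually reachable — one SCC of size 2.
That gives 3 strongly connected components.

3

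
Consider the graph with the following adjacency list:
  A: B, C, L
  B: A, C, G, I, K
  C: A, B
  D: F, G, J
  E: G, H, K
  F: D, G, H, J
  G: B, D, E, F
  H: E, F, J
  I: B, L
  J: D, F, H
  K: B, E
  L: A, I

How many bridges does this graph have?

0

The edges on the cycle H-J-F-H are not bridges since each lies on that cycle.
Every edge lies on some cycle, so there are no bridges.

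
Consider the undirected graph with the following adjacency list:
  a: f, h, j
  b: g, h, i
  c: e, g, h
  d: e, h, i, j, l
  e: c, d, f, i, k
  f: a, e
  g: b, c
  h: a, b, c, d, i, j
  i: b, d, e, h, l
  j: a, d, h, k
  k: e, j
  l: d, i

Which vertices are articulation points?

none

Removing a, for instance, still leaves 1 component. No single vertex removal increases the component count — the graph has no articulation points.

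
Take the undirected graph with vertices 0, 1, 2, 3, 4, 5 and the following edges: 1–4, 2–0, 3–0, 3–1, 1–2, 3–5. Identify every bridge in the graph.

1-4, 3-5

The edges on the cycle 3-1-2-0-3 are not bridges since each lies on that cycle.
But removing 5–3 disconnects 5 from 3; removing 1–4 disconnects 1 from 4 — these are bridges.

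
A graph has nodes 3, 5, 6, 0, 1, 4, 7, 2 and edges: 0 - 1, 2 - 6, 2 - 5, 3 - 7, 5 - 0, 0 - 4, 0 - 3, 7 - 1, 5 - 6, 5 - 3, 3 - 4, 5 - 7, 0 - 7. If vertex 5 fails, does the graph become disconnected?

Yes

Deleting 5 raises the number of components from 1 to 2, so 5 is a cut vertex.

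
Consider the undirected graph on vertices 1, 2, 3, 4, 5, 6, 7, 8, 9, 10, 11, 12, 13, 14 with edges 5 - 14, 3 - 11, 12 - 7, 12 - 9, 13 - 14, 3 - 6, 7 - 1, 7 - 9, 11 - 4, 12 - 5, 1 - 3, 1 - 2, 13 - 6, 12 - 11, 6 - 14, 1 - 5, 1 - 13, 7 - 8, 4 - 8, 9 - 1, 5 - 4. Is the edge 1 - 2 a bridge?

Yes

Removing 1 - 2 leaves no path between 1 and 2: the component count goes from 2 to 3. So it is a bridge.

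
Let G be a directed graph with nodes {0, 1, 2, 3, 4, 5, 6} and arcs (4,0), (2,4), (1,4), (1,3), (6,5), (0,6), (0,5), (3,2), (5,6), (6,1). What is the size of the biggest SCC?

{0, 1, 2, 3, 4, 5, 6} are all mutually reachable — one SCC of size 7.
The largest has 7 vertices.

7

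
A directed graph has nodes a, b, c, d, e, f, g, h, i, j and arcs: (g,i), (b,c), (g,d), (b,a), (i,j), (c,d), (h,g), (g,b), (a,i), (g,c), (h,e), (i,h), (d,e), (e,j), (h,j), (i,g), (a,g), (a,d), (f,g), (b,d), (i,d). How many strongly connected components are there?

{a, b, g, h, i} are all mutually reachable — one SCC of size 5.
{j} is an SCC by itself.
{f} is an SCC by itself.
{d} is an SCC by itself.
{c} is an SCC by itself.
(and 1 more singleton SCC)
That gives 6 strongly connected components.

6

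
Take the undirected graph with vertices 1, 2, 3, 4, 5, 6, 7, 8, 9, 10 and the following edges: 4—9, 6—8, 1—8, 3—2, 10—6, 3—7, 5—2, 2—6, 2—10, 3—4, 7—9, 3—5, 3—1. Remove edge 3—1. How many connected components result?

3 and 1 are still connected via 3-2-6-8-1, so the component count stays at 1.

1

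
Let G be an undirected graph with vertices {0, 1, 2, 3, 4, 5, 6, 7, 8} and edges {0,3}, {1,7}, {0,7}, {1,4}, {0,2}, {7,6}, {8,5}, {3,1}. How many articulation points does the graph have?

3

Removing 0 increases the component count from 2 to 3, so 0 is a cut vertex.
Removing 1 increases the component count from 2 to 3, so 1 is a cut vertex.
Removing 7 increases the component count from 2 to 3, so 7 is a cut vertex.
By contrast removing 8 leaves 2 components; it is not a cut vertex. No other vertex is a cut vertex either.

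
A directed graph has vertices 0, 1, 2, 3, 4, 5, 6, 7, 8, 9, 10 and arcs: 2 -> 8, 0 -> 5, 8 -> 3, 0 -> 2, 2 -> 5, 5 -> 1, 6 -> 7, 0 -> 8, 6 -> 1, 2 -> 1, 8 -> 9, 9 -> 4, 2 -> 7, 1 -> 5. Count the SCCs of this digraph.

10

{1, 5} are all mutually reachable — one SCC of size 2.
{10} is an SCC by itself.
{6} is an SCC by itself.
{2} is an SCC by itself.
{3} is an SCC by itself.
(and 5 more singleton SCCs)
That gives 10 strongly connected components.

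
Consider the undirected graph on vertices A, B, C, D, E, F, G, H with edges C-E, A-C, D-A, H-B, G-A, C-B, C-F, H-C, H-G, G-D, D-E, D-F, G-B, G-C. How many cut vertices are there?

0

Removing G, for instance, still leaves 1 component. No single vertex removal increases the component count — the graph has no articulation points.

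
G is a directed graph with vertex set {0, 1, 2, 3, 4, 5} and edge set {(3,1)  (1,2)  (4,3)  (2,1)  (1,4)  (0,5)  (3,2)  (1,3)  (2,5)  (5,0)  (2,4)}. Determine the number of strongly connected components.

2

{1, 2, 3, 4} are all mutually reachable — one SCC of size 4.
{0, 5} are all mutually reachable — one SCC of size 2.
That gives 2 strongly connected components.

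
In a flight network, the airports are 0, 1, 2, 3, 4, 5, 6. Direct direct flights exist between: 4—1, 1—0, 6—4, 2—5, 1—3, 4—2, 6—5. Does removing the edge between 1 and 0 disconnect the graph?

Removing 1—0 leaves no path between 1 and 0: the component count goes from 1 to 2. So it is a bridge.

Yes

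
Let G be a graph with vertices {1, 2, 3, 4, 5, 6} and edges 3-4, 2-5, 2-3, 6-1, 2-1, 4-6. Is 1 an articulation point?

No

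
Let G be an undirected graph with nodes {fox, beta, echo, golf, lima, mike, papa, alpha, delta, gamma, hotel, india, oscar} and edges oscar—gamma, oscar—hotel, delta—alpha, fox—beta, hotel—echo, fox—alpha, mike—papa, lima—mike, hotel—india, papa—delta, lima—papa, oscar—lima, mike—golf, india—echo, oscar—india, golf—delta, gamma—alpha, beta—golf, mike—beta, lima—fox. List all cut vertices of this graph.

Removing oscar increases the component count from 1 to 2, so oscar is a cut vertex.
By contrast removing delta leaves 1 component; it is not a cut vertex. No other vertex is a cut vertex either.

oscar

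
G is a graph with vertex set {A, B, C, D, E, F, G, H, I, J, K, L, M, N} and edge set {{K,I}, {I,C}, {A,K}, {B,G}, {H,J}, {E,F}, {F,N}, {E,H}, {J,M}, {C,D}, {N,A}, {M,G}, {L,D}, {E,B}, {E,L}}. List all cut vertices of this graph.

E

Removing E increases the component count from 1 to 2, so E is a cut vertex.
By contrast removing C leaves 1 component; it is not a cut vertex. No other vertex is a cut vertex either.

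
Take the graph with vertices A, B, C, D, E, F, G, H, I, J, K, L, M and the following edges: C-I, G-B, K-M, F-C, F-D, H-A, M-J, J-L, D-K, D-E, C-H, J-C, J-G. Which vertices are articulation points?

C, D, G, H, J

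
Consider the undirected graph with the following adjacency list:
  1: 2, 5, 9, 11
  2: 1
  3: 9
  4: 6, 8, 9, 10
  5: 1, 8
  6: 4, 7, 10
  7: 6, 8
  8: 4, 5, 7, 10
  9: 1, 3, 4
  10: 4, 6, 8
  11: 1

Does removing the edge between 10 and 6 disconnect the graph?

After removing 10-6, the path 10-4-6 still connects them, so the edge is not a bridge.

No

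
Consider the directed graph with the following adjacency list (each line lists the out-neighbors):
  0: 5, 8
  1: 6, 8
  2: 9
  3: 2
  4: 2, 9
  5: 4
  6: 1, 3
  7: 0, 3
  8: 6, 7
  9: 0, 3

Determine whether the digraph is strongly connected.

Yes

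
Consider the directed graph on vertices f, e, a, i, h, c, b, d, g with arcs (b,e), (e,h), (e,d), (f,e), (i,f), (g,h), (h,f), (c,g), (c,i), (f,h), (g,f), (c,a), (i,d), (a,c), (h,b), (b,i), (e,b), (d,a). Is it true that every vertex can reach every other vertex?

Yes

From h we can reach every vertex (a, b, c, d, e, f, g, h, i), and every vertex can reach h (a, b, c, d, e, f, g, h, i). So the whole graph is one strongly connected component.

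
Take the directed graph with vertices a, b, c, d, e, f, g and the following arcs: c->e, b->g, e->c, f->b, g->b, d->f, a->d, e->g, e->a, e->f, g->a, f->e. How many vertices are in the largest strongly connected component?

7

{a, b, c, d, e, f, g} are all mutually reachable — one SCC of size 7.
The largest has 7 vertices.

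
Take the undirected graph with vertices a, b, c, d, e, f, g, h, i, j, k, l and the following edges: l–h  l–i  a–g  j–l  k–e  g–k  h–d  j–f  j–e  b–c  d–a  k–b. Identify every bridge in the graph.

b-c, b-k, f-j, i-l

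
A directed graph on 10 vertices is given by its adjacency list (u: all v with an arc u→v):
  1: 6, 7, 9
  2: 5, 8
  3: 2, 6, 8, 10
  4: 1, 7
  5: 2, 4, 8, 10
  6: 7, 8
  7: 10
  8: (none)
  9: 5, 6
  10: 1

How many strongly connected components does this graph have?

3

{1, 2, 4, 5, 6, 7, 9, 10} are all mutually reachable — one SCC of size 8.
{8} is an SCC by itself.
{3} is an SCC by itself.
That gives 3 strongly connected components.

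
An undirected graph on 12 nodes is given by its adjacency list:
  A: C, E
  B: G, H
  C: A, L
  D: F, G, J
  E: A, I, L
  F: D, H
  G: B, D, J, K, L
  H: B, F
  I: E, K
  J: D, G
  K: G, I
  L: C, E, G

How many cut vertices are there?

Removing G increases the component count from 1 to 2, so G is a cut vertex.
By contrast removing F leaves 1 component; it is not a cut vertex. No other vertex is a cut vertex either.

1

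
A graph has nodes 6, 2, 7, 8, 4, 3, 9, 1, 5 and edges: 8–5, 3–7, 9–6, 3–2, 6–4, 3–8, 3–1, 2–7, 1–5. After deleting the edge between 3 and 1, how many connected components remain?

2

3 and 1 are still connected via 3-8-5-1, so the component count stays at 2.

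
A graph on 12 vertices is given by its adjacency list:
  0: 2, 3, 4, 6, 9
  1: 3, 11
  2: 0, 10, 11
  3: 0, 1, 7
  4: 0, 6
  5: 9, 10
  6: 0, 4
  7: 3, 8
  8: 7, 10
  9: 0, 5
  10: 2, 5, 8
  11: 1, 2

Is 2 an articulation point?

Deleting 2 leaves 1 component (was 1) (its neighbors 0, 10, 11 remain connected to each other), so 2 is not a cut vertex.

No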